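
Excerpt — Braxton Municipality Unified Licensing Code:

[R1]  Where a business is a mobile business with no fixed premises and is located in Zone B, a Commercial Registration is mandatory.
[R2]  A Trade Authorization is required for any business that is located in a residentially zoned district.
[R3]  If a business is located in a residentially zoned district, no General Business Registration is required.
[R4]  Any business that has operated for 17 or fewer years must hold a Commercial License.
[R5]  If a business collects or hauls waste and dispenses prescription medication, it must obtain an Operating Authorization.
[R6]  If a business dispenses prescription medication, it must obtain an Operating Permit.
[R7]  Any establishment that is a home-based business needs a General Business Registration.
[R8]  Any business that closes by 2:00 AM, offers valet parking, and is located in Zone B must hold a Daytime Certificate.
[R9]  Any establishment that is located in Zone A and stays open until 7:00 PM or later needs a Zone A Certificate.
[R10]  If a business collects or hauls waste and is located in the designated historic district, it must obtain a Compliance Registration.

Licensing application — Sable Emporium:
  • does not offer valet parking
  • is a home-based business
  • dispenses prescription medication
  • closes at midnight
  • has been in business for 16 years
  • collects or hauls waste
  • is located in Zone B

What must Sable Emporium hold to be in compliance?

[R1] is a home-based business (not: is a mobile business with no fixed premises); is located in Zone B → Commercial Registration not required.
[R2] is located in Zone B (not: is located in a residentially zoned district) → Trade Authorization not required.
[R3] is located in Zone B (not: is located in a residentially zoned district) → General Business Registration exemption does not apply.
[R4] years in business 16 ≤ 17 → Commercial License required.
[R5] collects or hauls waste; dispenses prescription medication → Operating Authorization required.
[R6] dispenses prescription medication → Operating Permit required.
[R7] is a home-based business → General Business Registration required.
[R8] closes midnight, at/before 2:00 AM; does not offer valet parking; is located in Zone B → Daytime Certificate not required.
[R9] is located in Zone B (not: is located in Zone A); closes midnight, after 7:00 PM → Zone A Certificate not required.
[R10] collects or hauls waste; is located in Zone B (not: is located in the designated historic district) → Compliance Registration not required.

Commercial License, General Business Registration, Operating Authorization, Operating Permit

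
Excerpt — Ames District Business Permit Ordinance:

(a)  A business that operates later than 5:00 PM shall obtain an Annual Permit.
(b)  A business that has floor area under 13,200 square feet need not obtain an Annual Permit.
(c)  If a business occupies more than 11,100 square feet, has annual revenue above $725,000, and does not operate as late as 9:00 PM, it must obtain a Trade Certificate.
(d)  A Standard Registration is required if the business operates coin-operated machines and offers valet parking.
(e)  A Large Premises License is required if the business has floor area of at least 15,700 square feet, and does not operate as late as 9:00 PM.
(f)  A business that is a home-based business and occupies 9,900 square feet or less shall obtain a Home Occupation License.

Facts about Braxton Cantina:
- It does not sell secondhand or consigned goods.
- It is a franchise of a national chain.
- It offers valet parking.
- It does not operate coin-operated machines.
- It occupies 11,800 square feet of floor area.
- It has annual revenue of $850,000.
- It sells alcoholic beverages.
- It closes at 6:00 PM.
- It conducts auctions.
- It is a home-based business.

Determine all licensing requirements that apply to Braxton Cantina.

(a) closes 6:00 PM, after 5:00 PM → Annual Permit required.
(b) floor area 11,800 square feet < 13,200 square feet → exempt from Annual Permit.
(c) floor area 11,800 square feet > 11,100 square feet; revenue $850,000 > $725,000; closes 6:00 PM, at/before 9:00 PM → Trade Certificate required.
(d) does not operate coin-operated machines; offers valet parking → Standard Registration not required.
(e) floor area 11,800 square feet < 15,700 square feet; closes 6:00 PM, at/before 9:00 PM → Large Premises License not required.
(f) is a home-based business; floor area 11,800 square feet > 9,900 square feet → Home Occupation License not required.

Trade Certificate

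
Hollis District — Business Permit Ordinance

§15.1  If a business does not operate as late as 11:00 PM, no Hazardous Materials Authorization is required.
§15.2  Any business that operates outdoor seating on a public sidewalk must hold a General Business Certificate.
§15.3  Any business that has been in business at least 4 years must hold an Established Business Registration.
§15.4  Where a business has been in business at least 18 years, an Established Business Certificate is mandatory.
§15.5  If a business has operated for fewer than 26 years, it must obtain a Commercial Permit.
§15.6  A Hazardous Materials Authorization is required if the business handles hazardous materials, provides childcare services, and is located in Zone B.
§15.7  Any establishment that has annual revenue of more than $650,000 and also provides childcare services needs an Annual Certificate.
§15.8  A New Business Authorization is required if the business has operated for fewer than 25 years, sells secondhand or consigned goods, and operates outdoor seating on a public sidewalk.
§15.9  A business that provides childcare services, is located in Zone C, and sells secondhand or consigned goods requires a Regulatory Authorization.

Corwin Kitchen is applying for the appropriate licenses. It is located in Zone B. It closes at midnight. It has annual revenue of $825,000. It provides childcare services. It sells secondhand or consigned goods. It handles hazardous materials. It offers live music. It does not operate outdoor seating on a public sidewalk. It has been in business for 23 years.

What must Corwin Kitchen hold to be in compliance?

Annual Certificate, Commercial Permit, Established Business Certificate, Established Business Registration, Hazardous Materials Authorization

§15.1 closes midnight, after 11:00 PM → Hazardous Materials Authorization exemption does not apply.
§15.2 does not operate outdoor seating on a public sidewalk → General Business Certificate not required.
§15.3 years in business 23 ≥ 4 → Established Business Registration required.
§15.4 years in business 23 ≥ 18 → Established Business Certificate required.
§15.5 years in business 23 < 26 → Commercial Permit required.
§15.6 handles hazardous materials; provides childcare services; is located in Zone B → Hazardous Materials Authorization required.
§15.7 revenue $825,000 > $650,000; provides childcare services → Annual Certificate required.
§15.8 years in business 23 < 25; sells secondhand or consigned goods; does not operate outdoor seating on a public sidewalk → New Business Authorization not required.
§15.9 provides childcare services; is located in Zone B (not: is located in Zone C); sells secondhand or consigned goods → Regulatory Authorization not required.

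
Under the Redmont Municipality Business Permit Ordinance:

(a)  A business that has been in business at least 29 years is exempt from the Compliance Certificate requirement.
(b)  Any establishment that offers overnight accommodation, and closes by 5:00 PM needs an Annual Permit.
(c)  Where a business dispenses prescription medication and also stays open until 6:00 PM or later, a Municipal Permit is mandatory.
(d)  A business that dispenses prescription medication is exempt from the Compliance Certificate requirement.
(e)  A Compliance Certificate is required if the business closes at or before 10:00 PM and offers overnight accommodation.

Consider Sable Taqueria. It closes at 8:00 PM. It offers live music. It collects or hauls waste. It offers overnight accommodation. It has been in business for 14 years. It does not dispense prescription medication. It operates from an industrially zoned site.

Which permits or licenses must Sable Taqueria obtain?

Compliance Certificate

(a) years in business 14 < 29 → Compliance Certificate exemption does not apply.
(b) offers overnight accommodation; closes 8:00 PM, after 5:00 PM → Annual Permit not required.
(c) does not dispense prescription medication; closes 8:00 PM, after 6:00 PM → Municipal Permit not required.
(d) does not dispense prescription medication → Compliance Certificate exemption does not apply.
(e) closes 8:00 PM, at/before 10:00 PM; offers overnight accommodation → Compliance Certificate required.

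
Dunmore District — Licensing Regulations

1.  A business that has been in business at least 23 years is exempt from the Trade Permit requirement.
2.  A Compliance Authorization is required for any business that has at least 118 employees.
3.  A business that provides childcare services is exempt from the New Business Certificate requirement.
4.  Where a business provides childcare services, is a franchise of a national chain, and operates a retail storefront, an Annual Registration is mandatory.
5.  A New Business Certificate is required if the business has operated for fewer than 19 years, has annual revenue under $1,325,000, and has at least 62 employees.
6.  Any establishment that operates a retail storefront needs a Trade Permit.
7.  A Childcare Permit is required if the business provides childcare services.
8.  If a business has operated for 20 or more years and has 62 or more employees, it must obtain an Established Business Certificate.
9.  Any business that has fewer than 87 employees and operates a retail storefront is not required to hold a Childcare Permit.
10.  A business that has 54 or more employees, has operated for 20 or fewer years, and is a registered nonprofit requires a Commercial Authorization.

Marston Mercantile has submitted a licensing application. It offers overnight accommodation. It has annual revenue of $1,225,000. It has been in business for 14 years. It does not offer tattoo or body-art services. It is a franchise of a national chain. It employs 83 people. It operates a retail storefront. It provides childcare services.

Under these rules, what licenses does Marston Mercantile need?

1. years in business 14 < 23 → Trade Permit exemption does not apply.
2. employees 83 < 118 → Compliance Authorization not required.
3. provides childcare services → exempt from New Business Certificate.
4. provides childcare services; is a franchise of a national chain; operates a retail storefront → Annual Registration required.
5. years in business 14 < 19; revenue $1,225,000 < $1,325,000; employees 83 ≥ 62 → New Business Certificate required.
6. operates a retail storefront → Trade Permit required.
7. provides childcare services → Childcare Permit required.
8. years in business 14 < 20; employees 83 ≥ 62 → Established Business Certificate not required.
9. employees 83 < 87; operates a retail storefront → exempt from Childcare Permit.
10. employees 83 ≥ 54; years in business 14 ≤ 20; is a franchise of a national chain (not: is a registered nonprofit) → Commercial Authorization not required.

Annual Registration, Trade Permit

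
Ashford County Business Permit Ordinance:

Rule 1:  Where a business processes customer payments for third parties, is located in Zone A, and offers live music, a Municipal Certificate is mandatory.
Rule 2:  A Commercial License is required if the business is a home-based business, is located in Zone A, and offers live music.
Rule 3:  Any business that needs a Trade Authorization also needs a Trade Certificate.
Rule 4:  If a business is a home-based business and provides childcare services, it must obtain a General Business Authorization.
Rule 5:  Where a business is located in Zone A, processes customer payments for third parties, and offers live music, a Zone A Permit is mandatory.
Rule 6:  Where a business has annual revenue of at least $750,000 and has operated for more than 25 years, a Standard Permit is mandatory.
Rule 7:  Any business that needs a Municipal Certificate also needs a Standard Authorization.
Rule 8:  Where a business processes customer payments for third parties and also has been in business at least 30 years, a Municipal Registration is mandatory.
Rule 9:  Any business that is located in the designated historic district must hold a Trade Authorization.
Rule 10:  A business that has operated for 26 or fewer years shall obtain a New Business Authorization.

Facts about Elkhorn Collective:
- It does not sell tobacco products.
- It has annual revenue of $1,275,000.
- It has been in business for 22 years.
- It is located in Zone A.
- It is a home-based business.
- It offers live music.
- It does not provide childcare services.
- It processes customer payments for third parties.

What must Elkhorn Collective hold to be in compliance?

Rule 1: processes customer payments for third parties; is located in Zone A; offers live music → Municipal Certificate required.
Rule 2: is a home-based business; is located in Zone A; offers live music → Commercial License required.
Rule 3: Trade Authorization is not required → no effect.
Rule 4: is a home-based business; does not provide childcare services → General Business Authorization not required.
Rule 5: is located in Zone A; processes customer payments for third parties; offers live music → Zone A Permit required.
Rule 6: revenue $1,275,000 ≥ $750,000; years in business 22 ≤ 25 → Standard Permit not required.
Rule 7: Municipal Certificate is required → Standard Authorization also required.
Rule 8: processes customer payments for third parties; years in business 22 < 30 → Municipal Registration not required.
Rule 9: is located in Zone A (not: is located in the designated historic district) → Trade Authorization not required.
Rule 10: years in business 22 ≤ 26 → New Business Authorization required.

Commercial License, Municipal Certificate, New Business Authorization, Standard Authorization, Zone A Permit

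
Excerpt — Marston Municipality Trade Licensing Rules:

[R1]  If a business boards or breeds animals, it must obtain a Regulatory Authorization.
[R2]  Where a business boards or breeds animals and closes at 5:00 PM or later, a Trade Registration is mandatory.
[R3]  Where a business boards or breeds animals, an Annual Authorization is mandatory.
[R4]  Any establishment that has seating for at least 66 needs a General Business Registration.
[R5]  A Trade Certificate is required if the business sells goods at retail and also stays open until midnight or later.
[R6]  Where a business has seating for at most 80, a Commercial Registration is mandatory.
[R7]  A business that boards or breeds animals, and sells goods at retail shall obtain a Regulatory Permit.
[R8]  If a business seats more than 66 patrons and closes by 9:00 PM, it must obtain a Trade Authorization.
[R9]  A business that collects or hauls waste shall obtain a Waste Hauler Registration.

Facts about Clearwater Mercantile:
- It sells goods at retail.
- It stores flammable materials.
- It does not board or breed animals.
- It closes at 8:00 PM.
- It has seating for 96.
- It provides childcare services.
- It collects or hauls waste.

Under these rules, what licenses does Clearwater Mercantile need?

[R1] does not board or breed animals → Regulatory Authorization not required.
[R2] does not board or breed animals; closes 8:00 PM, after 5:00 PM → Trade Registration not required.
[R3] does not board or breed animals → Annual Authorization not required.
[R4] seating 96 ≥ 66 → General Business Registration required.
[R5] sells goods at retail; closes 8:00 PM, at/before midnight → Trade Certificate not required.
[R6] seating 96 > 80 → Commercial Registration not required.
[R7] does not board or breed animals; sells goods at retail → Regulatory Permit not required.
[R8] seating 96 > 66; closes 8:00 PM, at/before 9:00 PM → Trade Authorization required.
[R9] collects or hauls waste → Waste Hauler Registration required.

General Business Registration, Trade Authorization, Waste Hauler Registration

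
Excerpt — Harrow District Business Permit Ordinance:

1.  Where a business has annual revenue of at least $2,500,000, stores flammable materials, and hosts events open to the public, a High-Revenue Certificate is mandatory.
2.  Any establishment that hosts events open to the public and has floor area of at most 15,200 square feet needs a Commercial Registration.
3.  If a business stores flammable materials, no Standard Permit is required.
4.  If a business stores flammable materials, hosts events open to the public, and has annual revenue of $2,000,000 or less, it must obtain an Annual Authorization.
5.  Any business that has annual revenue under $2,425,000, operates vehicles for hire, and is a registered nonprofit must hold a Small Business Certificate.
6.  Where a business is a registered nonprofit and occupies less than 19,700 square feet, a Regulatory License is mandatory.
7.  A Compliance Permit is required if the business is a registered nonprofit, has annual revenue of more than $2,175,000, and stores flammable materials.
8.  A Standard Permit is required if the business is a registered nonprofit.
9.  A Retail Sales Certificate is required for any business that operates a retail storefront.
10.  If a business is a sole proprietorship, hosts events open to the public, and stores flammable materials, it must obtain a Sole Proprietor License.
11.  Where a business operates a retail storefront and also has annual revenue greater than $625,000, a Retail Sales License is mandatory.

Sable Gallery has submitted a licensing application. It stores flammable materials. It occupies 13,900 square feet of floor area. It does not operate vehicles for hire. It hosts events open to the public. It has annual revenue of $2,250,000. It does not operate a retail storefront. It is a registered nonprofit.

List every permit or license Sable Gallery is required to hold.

1. revenue $2,250,000 < $2,500,000; stores flammable materials; hosts events open to the public → High-Revenue Certificate not required.
2. hosts events open to the public; floor area 13,900 square feet ≤ 15,200 square feet → Commercial Registration required.
3. stores flammable materials → exempt from Standard Permit.
4. stores flammable materials; hosts events open to the public; revenue $2,250,000 > $2,000,000 → Annual Authorization not required.
5. revenue $2,250,000 < $2,425,000; does not operate vehicles for hire; is a registered nonprofit → Small Business Certificate not required.
6. is a registered nonprofit; floor area 13,900 square feet < 19,700 square feet → Regulatory License required.
7. is a registered nonprofit; revenue $2,250,000 > $2,175,000; stores flammable materials → Compliance Permit required.
8. is a registered nonprofit → Standard Permit required.
9. does not operate a retail storefront → Retail Sales Certificate not required.
10. is a registered nonprofit (not: is a sole proprietorship); hosts events open to the public; stores flammable materials → Sole Proprietor License not required.
11. does not operate a retail storefront; revenue $2,250,000 > $625,000 → Retail Sales License not required.

Commercial Registration, Compliance Permit, Regulatory License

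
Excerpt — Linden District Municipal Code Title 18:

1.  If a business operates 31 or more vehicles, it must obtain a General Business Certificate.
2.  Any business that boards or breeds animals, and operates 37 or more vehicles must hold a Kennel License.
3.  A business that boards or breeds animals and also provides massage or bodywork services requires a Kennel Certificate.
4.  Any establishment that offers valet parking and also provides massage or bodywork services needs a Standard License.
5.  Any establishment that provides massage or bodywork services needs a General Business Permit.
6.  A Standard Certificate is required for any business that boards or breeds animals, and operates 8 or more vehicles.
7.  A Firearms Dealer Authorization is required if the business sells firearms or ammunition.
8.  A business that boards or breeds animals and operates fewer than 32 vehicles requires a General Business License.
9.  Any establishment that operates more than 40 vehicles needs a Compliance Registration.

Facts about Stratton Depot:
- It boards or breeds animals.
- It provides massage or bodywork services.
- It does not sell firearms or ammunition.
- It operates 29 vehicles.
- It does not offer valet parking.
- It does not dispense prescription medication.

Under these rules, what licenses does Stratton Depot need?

1. vehicles 29 < 31 → General Business Certificate not required.
2. boards or breeds animals; vehicles 29 < 37 → Kennel License not required.
3. boards or breeds animals; provides massage or bodywork services → Kennel Certificate required.
4. does not offer valet parking; provides massage or bodywork services → Standard License not required.
5. provides massage or bodywork services → General Business Permit required.
6. boards or breeds animals; vehicles 29 ≥ 8 → Standard Certificate required.
7. does not sell firearms or ammunition → Firearms Dealer Authorization not required.
8. boards or breeds animals; vehicles 29 < 32 → General Business License required.
9. vehicles 29 ≤ 40 → Compliance Registration not required.

General Business License, General Business Permit, Kennel Certificate, Standard Certificate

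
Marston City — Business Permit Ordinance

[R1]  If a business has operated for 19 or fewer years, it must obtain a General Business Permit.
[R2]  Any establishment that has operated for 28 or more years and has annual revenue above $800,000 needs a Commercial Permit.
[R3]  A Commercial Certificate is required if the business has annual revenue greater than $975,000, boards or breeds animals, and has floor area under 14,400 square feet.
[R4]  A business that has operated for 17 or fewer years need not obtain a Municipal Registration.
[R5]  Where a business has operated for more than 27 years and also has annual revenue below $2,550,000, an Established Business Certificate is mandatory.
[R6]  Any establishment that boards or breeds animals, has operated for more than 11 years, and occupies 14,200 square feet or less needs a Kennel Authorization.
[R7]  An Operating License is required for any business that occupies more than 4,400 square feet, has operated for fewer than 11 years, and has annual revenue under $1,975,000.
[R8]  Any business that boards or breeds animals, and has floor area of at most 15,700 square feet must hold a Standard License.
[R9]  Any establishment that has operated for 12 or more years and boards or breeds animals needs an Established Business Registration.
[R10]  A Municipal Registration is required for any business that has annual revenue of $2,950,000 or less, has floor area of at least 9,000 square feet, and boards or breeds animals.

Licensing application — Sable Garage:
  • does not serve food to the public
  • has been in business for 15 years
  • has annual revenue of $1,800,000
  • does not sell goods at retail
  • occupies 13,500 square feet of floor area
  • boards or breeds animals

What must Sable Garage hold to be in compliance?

[R1] years in business 15 ≤ 19 → General Business Permit required.
[R2] years in business 15 < 28; revenue $1,800,000 > $800,000 → Commercial Permit not required.
[R3] revenue $1,800,000 > $975,000; boards or breeds animals; floor area 13,500 square feet < 14,400 square feet → Commercial Certificate required.
[R4] years in business 15 ≤ 17 → exempt from Municipal Registration.
[R5] years in business 15 ≤ 27; revenue $1,800,000 < $2,550,000 → Established Business Certificate not required.
[R6] boards or breeds animals; years in business 15 > 11; floor area 13,500 square feet ≤ 14,200 square feet → Kennel Authorization required.
[R7] floor area 13,500 square feet > 4,400 square feet; years in business 15 ≥ 11; revenue $1,800,000 < $1,975,000 → Operating License not required.
[R8] boards or breeds animals; floor area 13,500 square feet ≤ 15,700 square feet → Standard License required.
[R9] years in business 15 ≥ 12; boards or breeds animals → Established Business Registration required.
[R10] revenue $1,800,000 ≤ $2,950,000; floor area 13,500 square feet ≥ 9,000 square feet; boards or breeds animals → Municipal Registration required.

Commercial Certificate, Established Business Registration, General Business Permit, Kennel Authorization, Standard License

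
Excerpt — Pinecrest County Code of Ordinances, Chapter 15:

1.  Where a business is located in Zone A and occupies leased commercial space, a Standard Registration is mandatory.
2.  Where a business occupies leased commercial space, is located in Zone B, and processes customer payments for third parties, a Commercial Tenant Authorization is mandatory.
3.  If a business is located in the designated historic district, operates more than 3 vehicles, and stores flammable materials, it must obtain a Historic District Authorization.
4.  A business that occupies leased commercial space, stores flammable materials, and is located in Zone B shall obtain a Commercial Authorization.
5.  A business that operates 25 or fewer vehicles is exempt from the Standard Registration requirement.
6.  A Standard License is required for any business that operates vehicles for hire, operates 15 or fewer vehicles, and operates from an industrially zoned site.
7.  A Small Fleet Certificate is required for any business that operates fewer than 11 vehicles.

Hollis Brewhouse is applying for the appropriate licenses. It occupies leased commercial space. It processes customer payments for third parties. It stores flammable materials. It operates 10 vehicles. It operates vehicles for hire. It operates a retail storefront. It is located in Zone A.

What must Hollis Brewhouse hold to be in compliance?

1. is located in Zone A; occupies leased commercial space → Standard Registration required.
2. occupies leased commercial space; is located in Zone A (not: is located in Zone B); processes customer payments for third parties → Commercial Tenant Authorization not required.
3. is located in Zone A (not: is located in the designated historic district); vehicles 10 > 3; stores flammable materials → Historic District Authorization not required.
4. occupies leased commercial space; stores flammable materials; is located in Zone A (not: is located in Zone B) → Commercial Authorization not required.
5. vehicles 10 ≤ 25 → exempt from Standard Registration.
6. operates vehicles for hire; vehicles 10 ≤ 15; occupies leased commercial space (not: operates from an industrially zoned site) → Standard License not required.
7. vehicles 10 < 11 → Small Fleet Certificate required.

Small Fleet Certificate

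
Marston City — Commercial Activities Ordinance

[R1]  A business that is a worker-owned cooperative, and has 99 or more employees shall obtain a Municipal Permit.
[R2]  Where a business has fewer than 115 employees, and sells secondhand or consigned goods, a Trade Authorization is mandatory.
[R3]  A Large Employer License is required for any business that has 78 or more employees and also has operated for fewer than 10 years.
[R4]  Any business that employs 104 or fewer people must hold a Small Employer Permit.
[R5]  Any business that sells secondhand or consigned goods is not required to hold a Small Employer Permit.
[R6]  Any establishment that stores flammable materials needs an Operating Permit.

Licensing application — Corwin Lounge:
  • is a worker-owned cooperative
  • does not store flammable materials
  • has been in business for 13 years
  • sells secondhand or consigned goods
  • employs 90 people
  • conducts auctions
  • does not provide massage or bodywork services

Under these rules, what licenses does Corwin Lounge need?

Trade Authorization

[R1] is a worker-owned cooperative; employees 90 < 99 → Municipal Permit not required.
[R2] employees 90 < 115; sells secondhand or consigned goods → Trade Authorization required.
[R3] employees 90 ≥ 78; years in business 13 ≥ 10 → Large Employer License not required.
[R4] employees 90 ≤ 104 → Small Employer Permit required.
[R5] sells secondhand or consigned goods → exempt from Small Employer Permit.
[R6] does not store flammable materials → Operating Permit not required.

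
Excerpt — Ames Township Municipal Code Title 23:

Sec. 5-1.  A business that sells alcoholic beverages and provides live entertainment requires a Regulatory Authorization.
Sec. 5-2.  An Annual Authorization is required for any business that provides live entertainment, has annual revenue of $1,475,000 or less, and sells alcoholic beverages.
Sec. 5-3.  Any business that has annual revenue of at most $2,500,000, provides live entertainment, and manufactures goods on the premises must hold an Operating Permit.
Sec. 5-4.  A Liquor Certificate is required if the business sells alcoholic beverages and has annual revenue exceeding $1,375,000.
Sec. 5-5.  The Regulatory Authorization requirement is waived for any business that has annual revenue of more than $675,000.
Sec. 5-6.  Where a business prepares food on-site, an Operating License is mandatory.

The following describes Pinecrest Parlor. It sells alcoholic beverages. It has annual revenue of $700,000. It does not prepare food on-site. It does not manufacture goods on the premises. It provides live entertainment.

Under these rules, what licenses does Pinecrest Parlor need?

Annual Authorization

Sec. 5-1. sells alcoholic beverages; provides live entertainment → Regulatory Authorization required.
Sec. 5-2. provides live entertainment; revenue $700,000 ≤ $1,475,000; sells alcoholic beverages → Annual Authorization required.
Sec. 5-3. revenue $700,000 ≤ $2,500,000; provides live entertainment; does not manufacture goods on the premises → Operating Permit not required.
Sec. 5-4. sells alcoholic beverages; revenue $700,000 ≤ $1,375,000 → Liquor Certificate not required.
Sec. 5-5. revenue $700,000 > $675,000 → exempt from Regulatory Authorization.
Sec. 5-6. does not prepare food on-site → Operating License not required.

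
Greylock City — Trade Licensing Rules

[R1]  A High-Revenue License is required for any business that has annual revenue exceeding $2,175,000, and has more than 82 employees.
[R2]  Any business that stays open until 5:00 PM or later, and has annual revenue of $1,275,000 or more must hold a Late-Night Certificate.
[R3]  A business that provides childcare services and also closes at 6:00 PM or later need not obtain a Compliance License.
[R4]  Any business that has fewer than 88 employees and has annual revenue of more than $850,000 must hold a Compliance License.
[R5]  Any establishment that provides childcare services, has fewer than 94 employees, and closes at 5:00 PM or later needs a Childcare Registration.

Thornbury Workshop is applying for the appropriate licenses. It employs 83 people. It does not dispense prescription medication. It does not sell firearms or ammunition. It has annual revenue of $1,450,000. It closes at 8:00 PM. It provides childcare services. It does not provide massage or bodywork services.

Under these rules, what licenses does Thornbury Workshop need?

[R1] revenue $1,450,000 ≤ $2,175,000; employees 83 > 82 → High-Revenue License not required.
[R2] closes 8:00 PM, after 5:00 PM; revenue $1,450,000 ≥ $1,275,000 → Late-Night Certificate required.
[R3] provides childcare services; closes 8:00 PM, after 6:00 PM → exempt from Compliance License.
[R4] employees 83 < 88; revenue $1,450,000 > $850,000 → Compliance License required.
[R5] provides childcare services; employees 83 < 94; closes 8:00 PM, after 5:00 PM → Childcare Registration required.

Childcare Registration, Late-Night Certificate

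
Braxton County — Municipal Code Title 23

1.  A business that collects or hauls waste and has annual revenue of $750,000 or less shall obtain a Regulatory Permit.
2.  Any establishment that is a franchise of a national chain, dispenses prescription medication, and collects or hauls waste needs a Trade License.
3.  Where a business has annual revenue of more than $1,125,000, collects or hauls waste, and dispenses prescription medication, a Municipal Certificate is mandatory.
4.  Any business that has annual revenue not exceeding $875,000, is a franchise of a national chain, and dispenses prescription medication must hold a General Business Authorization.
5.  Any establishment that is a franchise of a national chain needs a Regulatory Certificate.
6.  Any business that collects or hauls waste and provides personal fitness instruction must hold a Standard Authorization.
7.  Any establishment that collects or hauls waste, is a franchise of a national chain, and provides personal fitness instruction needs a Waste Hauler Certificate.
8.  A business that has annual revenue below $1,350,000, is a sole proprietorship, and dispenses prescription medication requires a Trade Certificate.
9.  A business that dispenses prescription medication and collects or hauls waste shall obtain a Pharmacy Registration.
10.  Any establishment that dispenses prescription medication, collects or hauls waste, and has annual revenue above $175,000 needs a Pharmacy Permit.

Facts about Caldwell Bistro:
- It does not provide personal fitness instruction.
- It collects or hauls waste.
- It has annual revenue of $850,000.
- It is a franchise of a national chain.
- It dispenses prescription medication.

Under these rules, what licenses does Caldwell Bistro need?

1. collects or hauls waste; revenue $850,000 > $750,000 → Regulatory Permit not required.
2. is a franchise of a national chain; dispenses prescription medication; collects or hauls waste → Trade License required.
3. revenue $850,000 ≤ $1,125,000; collects or hauls waste; dispenses prescription medication → Municipal Certificate not required.
4. revenue $850,000 ≤ $875,000; is a franchise of a national chain; dispenses prescription medication → General Business Authorization required.
5. is a franchise of a national chain → Regulatory Certificate required.
6. collects or hauls waste; does not provide personal fitness instruction → Standard Authorization not required.
7. collects or hauls waste; is a franchise of a national chain; does not provide personal fitness instruction → Waste Hauler Certificate not required.
8. revenue $850,000 < $1,350,000; is a franchise of a national chain (not: is a sole proprietorship); dispenses prescription medication → Trade Certificate not required.
9. dispenses prescription medication; collects or hauls waste → Pharmacy Registration required.
10. dispenses prescription medication; collects or hauls waste; revenue $850,000 > $175,000 → Pharmacy Permit required.

General Business Authorization, Pharmacy Permit, Pharmacy Registration, Regulatory Certificate, Trade License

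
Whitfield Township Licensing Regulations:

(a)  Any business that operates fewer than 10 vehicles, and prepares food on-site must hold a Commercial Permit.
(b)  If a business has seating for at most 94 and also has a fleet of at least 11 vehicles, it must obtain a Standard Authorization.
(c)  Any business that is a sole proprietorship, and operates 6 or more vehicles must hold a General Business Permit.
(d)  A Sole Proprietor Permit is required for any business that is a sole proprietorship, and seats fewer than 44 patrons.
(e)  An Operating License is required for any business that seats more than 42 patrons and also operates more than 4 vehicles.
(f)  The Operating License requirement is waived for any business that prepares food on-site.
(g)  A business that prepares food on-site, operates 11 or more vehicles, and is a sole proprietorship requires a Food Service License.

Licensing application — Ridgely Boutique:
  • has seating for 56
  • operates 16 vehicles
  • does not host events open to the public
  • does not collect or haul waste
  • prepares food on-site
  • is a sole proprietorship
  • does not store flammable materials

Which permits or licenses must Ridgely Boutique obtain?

(a) vehicles 16 ≥ 10; prepares food on-site → Commercial Permit not required.
(b) seating 56 ≤ 94; vehicles 16 ≥ 11 → Standard Authorization required.
(c) is a sole proprietorship; vehicles 16 ≥ 6 → General Business Permit required.
(d) is a sole proprietorship; seating 56 ≥ 44 → Sole Proprietor Permit not required.
(e) seating 56 > 42; vehicles 16 > 4 → Operating License required.
(f) prepares food on-site → exempt from Operating License.
(g) prepares food on-site; vehicles 16 ≥ 11; is a sole proprietorship → Food Service License required.

Food Service License, General Business Permit, Standard Authorization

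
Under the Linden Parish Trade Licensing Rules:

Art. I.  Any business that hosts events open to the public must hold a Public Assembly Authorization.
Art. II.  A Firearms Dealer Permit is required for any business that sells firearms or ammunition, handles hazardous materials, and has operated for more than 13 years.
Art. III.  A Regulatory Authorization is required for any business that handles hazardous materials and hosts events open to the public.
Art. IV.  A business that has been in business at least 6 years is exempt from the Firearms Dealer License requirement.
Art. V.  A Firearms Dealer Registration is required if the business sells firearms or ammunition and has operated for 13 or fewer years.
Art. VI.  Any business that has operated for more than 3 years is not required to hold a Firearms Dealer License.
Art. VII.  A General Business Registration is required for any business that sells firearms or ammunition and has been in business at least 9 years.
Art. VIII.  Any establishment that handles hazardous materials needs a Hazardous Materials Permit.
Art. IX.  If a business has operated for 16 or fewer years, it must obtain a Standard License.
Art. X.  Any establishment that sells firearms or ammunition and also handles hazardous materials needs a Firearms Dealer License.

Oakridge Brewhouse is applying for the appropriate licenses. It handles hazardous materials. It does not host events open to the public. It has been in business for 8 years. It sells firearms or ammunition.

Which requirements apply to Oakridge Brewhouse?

Art. I. does not host events open to the public → Public Assembly Authorization not required.
Art. II. sells firearms or ammunition; handles hazardous materials; years in business 8 ≤ 13 → Firearms Dealer Permit not required.
Art. III. handles hazardous materials; does not host events open to the public → Regulatory Authorization not required.
Art. IV. years in business 8 ≥ 6 → exempt from Firearms Dealer License.
Art. V. sells firearms or ammunition; years in business 8 ≤ 13 → Firearms Dealer Registration required.
Art. VI. years in business 8 > 3 → exempt from Firearms Dealer License.
Art. VII. sells firearms or ammunition; years in business 8 < 9 → General Business Registration not required.
Art. VIII. handles hazardous materials → Hazardous Materials Permit required.
Art. IX. years in business 8 ≤ 16 → Standard License required.
Art. X. sells firearms or ammunition; handles hazardous materials → Firearms Dealer License required.

Firearms Dealer Registration, Hazardous Materials Permit, Standard License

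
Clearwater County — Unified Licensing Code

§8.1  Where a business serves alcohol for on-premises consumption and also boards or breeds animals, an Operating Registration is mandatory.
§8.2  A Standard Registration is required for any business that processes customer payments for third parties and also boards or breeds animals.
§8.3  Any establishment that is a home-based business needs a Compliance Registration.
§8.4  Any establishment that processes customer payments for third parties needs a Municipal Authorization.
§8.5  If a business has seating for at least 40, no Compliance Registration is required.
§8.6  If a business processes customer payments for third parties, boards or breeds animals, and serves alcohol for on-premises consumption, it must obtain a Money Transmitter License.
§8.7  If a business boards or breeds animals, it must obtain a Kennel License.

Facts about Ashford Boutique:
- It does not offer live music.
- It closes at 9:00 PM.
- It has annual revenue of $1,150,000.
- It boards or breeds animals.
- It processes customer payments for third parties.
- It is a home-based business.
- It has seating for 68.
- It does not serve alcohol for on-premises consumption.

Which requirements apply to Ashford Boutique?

Kennel License, Municipal Authorization, Standard Registration

§8.1 does not serve alcohol for on-premises consumption; boards or breeds animals → Operating Registration not required.
§8.2 processes customer payments for third parties; boards or breeds animals → Standard Registration required.
§8.3 is a home-based business → Compliance Registration required.
§8.4 processes customer payments for third parties → Municipal Authorization required.
§8.5 seating 68 ≥ 40 → exempt from Compliance Registration.
§8.6 processes customer payments for third parties; boards or breeds animals; does not serve alcohol for on-premises consumption → Money Transmitter License not required.
§8.7 boards or breeds animals → Kennel License required.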